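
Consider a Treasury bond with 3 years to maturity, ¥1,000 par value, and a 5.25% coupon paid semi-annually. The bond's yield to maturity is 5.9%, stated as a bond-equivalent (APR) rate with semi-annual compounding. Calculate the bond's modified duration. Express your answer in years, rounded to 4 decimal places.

Periodic yield y = 0.0295. First find Macaulay duration:
  t   CF        PV=CF/(1+0.0295)^t    t·PV
  1        26.25        25.4978        25.4978
  2        26.25        24.7672        49.5344
  3        26.25        24.0575        72.1725
  4        26.25        23.3681        93.4725
  5        26.25        22.6985       113.4926
  6     1,026.25       861.9758     5,171.8547
  Σ                    982.3649     5,526.0244
P = 982.3649; Macaulay duration = 5,526.0244 / 982.3649 = 5.62523 half-year periods = 2.81261 years.
Modified duration = D_Mac / (1 + y) = 2.81261 / 1.0295 = 2.73202 years.

2.7320 years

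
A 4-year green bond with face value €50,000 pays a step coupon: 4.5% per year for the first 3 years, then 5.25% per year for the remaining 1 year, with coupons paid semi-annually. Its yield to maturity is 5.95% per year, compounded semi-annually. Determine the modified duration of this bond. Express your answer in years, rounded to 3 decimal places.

3.589 years

Periodic yield y = 0.02975. First find Macaulay duration:
  t   CF        PV=CF/(1+0.02975)^t    t·PV
  1     1,125.00     1,092.4982     1,092.4982
  2     1,125.00     1,060.9354     2,121.8707
  3     1,125.00     1,030.2844     3,090.8532
  4     1,125.00     1,000.5190     4,002.0758
  5     1,125.00       971.6135     4,858.0673
  6     1,125.00       943.5430     5,661.2583
  7     1,312.50     1,068.9975     7,482.9828
  8    51,312.50    40,585.3008   324,682.4066
  Σ                 47,753.6918   352,992.0129
P = 47,753.6918; Macaulay duration = 352,992.0129 / 47,753.6918 = 7.39193 half-year periods = 3.69597 years.
Modified duration = D_Mac / (1 + y) = 3.69597 / 1.02975 = 3.58919 years.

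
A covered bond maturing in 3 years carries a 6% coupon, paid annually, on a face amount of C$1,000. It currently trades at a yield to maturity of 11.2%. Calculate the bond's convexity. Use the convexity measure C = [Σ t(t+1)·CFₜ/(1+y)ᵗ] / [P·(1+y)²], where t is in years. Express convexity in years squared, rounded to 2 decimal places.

8.94

With y = 0.112:
  t   CF        PV=CF/(1+0.112)^t    t·PV        t(t+1)·PV
  1        60.00        53.9568        53.9568         107.9137
  2        60.00        48.5223        97.0447         291.1340
  3     1,060.00       770.8884     2,312.6652       9,250.6606
  Σ                    873.3676     2,463.6667       9,649.7083
P = 873.3676.
Convexity = Σ t(t+1)·PV / [P·(1+y)²] = 9,649.7083 / (873.3676 × 1.236544) = 8.93527.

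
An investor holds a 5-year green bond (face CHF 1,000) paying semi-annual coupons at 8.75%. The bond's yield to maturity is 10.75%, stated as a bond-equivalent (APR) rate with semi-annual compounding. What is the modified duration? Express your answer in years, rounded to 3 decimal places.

3.905 years

Periodic yield y = 0.05375. First find Macaulay duration:
  t   CF        PV=CF/(1+0.05375)^t    t·PV
  1        43.75        41.5184        41.5184
  2        43.75        39.4006        78.8012
  3        43.75        37.3908       112.1725
  4        43.75        35.4836       141.9344
  5        43.75        33.6736       168.3682
  6        43.75        31.9560       191.7361
  7        43.75        30.3260       212.2819
  8        43.75        28.7791       230.2329
  9        43.75        27.3111       245.8002
  10    1,043.75       618.3304     6,183.3042
  Σ                    924.1697     7,606.1500
P = 924.1697; Macaulay duration = 7,606.1500 / 924.1697 = 8.23025 half-year periods = 4.11513 years.
Modified duration = D_Mac / (1 + y) = 4.11513 / 1.05375 = 3.90522 years.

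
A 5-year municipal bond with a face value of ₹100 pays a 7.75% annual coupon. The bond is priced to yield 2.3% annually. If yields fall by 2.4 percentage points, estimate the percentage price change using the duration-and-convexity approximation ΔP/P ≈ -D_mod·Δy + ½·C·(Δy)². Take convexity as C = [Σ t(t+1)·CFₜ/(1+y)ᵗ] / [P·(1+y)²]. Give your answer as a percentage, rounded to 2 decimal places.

With y = 0.023:
  t   CF        PV=CF/(1+0.023)^t    t·PV        t(t+1)·PV
  1         7.75         7.5758         7.5758          15.1515
  2         7.75         7.4054        14.8109          44.4326
  3         7.75         7.2389        21.7168          86.8672
  4         7.75         7.0762        28.3047         141.5237
  5       107.75        96.1699       480.8494       2,885.0966
  Σ                    125.4662       553.2576       3,173.0717
P = 125.4662; D_Mac = 4.40961 yrs; D_mod = 4.31047 yrs; C = 24.16584.
Duration effect: -4.31047 × (-0.024) = +0.103451
Convexity effect: 0.5 × 24.16584 × (-0.024)² = +0.0069598
ΔP/P ≈ +0.103451 + 0.0069598 = +0.110411 = +11.0411%.

+11.04%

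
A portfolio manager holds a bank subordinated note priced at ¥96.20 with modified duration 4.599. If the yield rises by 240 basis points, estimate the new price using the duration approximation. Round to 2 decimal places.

Duration approximation: ΔP/P ≈ -D_mod · Δy = -4.599 × (+0.024) = -0.110376.
New price ≈ 96.20 × (1 - 0.110376) = 85.5818288.

¥85.58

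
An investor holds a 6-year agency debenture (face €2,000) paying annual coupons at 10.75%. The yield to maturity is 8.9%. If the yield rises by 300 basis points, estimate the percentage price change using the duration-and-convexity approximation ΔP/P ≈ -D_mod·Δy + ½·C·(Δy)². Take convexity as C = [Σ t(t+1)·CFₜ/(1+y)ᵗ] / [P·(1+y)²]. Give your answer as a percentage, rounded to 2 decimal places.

With y = 0.089:
  t   CF        PV=CF/(1+0.089)^t    t·PV        t(t+1)·PV
  1       215.00       197.4288       197.4288         394.8577
  2       215.00       181.2937       362.5874       1,087.7622
  3       215.00       166.4772       499.4317       1,997.7267
  4       215.00       152.8716       611.4866       3,057.4329
  5       215.00       140.3780       701.8900       4,211.3401
  6     2,215.00     1,328.0256     7,968.1537      55,777.0759
  Σ                  2,166.4750    10,340.9782      66,526.1954
P = 2,166.4750; D_Mac = 4.77318 yrs; D_mod = 4.38309 yrs; C = 25.89305.
Duration effect: -4.38309 × (+0.03) = -0.131493
Convexity effect: 0.5 × 25.89305 × (0.03)² = +0.0116519
ΔP/P ≈ -0.131493 + 0.0116519 = -0.119841 = -11.9841%.

-11.98%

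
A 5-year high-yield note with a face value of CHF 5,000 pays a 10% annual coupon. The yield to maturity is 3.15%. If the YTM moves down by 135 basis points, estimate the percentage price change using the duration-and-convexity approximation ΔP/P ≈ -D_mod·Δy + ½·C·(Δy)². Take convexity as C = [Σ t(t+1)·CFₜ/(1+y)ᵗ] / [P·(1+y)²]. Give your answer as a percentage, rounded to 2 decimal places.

With y = 0.0315:
  t   CF        PV=CF/(1+0.0315)^t    t·PV        t(t+1)·PV
  1       500.00       484.7310       484.7310         969.4619
  2       500.00       469.9282       939.8565       2,819.5694
  3       500.00       455.5775     1,366.7326       5,466.9305
  4       500.00       441.6651     1,766.6604       8,833.3018
  5     5,500.00     4,709.9525    23,549.7625     141,298.5752
  Σ                  6,561.8544    28,107.7430     159,387.8389
P = 6,561.8544; D_Mac = 4.28351 yrs; D_mod = 4.15270 yrs; C = 22.82917.
Duration effect: -4.15270 × (-0.0135) = +0.056061
Convexity effect: 0.5 × 22.82917 × (-0.0135)² = +0.0020803
ΔP/P ≈ +0.056061 + 0.0020803 = +0.058142 = +5.8142%.

+5.81%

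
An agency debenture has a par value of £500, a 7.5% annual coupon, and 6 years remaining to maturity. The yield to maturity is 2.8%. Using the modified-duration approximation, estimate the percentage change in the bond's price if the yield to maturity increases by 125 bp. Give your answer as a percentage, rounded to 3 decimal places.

-6.274%

Periodic yield y = 0.028. Modified duration first:
  t   CF        PV=CF/(1+0.028)^t    t·PV
  1        37.50        36.4786        36.4786
  2        37.50        35.4850        70.9700
  3        37.50        34.5185       103.5555
  4        37.50        33.5783       134.3132
  5        37.50        32.6637       163.3186
  6       537.50       455.4281     2,732.5683
  Σ                    628.1522     3,241.2043
P = 628.1522; D_Mac = 5.15990 yrs; D_mod = 5.15990/(1+0.028) = 5.01936 yrs.
ΔP/P ≈ -D_mod · Δy = -5.01936 × (+0.0125) = -0.062742 = -6.2742%.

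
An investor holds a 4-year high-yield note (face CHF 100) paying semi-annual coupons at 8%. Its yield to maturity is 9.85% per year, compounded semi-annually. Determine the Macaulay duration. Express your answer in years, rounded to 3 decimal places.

Periodic yield y = 0.04925. Discount each cash flow and weight by its period:
  t   CF        PV=CF/(1+0.04925)^t    t·PV
  1         4.00         3.8122         3.8122
  2         4.00         3.6333         7.2666
  3         4.00         3.4628        10.3883
  4         4.00         3.3002        13.2009
  5         4.00         3.1453        15.7266
  6         4.00         2.9977        17.9861
  7         4.00         2.8570        19.9989
  8       104.00        70.7948       566.3586
  Σ                     94.0034       654.7383
Price P = Σ PV = 94.0034.
Macaulay duration = Σ(t·PV) / P = 654.7383 / 94.0034 = 6.96505 half-year periods.
In years: 6.96505 / 2 = 3.48253 years.

3.483 years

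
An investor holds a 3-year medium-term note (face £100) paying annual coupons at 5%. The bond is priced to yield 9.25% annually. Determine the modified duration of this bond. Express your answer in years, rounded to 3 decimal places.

Periodic yield y = 0.0925. First find Macaulay duration:
  t   CF        PV=CF/(1+0.0925)^t    t·PV
  1         5.00         4.5767         4.5767
  2         5.00         4.1892         8.3783
  3       105.00        80.5239       241.5718
  Σ                     89.2898       254.5268
P = 89.2898; Macaulay duration = 254.5268 / 89.2898 = 2.85057 years.
Modified duration = D_Mac / (1 + y) = 2.85057 / 1.0925 = 2.60922 years.

2.609 years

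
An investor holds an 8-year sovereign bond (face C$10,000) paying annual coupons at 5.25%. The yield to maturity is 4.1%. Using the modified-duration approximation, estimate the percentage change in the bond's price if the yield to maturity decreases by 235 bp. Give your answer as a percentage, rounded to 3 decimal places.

+15.322%

Periodic yield y = 0.041. Modified duration first:
  t   CF        PV=CF/(1+0.041)^t    t·PV
  1       525.00       504.3228       504.3228
  2       525.00       484.4599       968.9198
  3       525.00       465.3794     1,396.1381
  4       525.00       447.0503     1,788.2012
  5       525.00       429.4431     2,147.2156
  6       525.00       412.5294     2,475.1765
  7       525.00       396.2819     2,773.9730
  8    10,525.00     7,631.6118    61,052.8941
  Σ                 10,771.0785    73,106.8411
P = 10,771.0785; D_Mac = 6.78733 yrs; D_mod = 6.78733/(1+0.041) = 6.52001 yrs.
ΔP/P ≈ -D_mod · Δy = -6.52001 × (-0.0235) = +0.153220 = +15.3220%.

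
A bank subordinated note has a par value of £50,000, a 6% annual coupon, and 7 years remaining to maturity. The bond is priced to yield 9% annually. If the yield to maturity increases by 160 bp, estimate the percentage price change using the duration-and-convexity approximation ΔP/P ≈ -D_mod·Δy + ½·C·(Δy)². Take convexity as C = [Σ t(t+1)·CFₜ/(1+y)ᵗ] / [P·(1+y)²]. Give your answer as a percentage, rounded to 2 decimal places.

-8.06%

With y = 0.09:
  t   CF        PV=CF/(1+0.09)^t    t·PV        t(t+1)·PV
  1     3,000.00     2,752.2936     2,752.2936       5,504.5872
  2     3,000.00     2,525.0400     5,050.0800      15,150.2399
  3     3,000.00     2,316.5504     6,949.6513      27,798.6053
  4     3,000.00     2,125.2756     8,501.1025      42,505.5127
  5     3,000.00     1,949.7942     9,748.9708      58,493.8248
  6     3,000.00     1,788.8020    10,732.8119      75,129.6832
  7    53,000.00    28,992.8150   202,949.7048   1,623,597.6387
  Σ                 42,450.5707   246,684.6149   1,848,180.0916
P = 42,450.5707; D_Mac = 5.81110 yrs; D_mod = 5.33129 yrs; C = 36.64441.
Duration effect: -5.33129 × (+0.016) = -0.085301
Convexity effect: 0.5 × 36.64441 × (0.016)² = +0.0046905
ΔP/P ≈ -0.085301 + 0.0046905 = -0.080610 = -8.0610%.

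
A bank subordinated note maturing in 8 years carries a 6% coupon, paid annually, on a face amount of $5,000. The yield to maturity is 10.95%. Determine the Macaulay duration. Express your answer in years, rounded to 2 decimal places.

Periodic yield y = 0.1095. Discount each cash flow and weight by its year:
  t   CF        PV=CF/(1+0.1095)^t    t·PV
  1       300.00       270.3921       270.3921
  2       300.00       243.7062       487.4125
  3       300.00       219.6541       658.9623
  4       300.00       197.9758       791.9031
  5       300.00       178.4369       892.1846
  6       300.00       160.8264       964.9586
  7       300.00       144.9540     1,014.6778
  8     5,300.00     2,308.1149    18,464.9189
  Σ                  3,724.0604    23,545.4098
Price P = Σ PV = 3,724.0604.
Macaulay duration = Σ(t·PV) / P = 23,545.4098 / 3,724.0604 = 6.32251 years.

6.32 years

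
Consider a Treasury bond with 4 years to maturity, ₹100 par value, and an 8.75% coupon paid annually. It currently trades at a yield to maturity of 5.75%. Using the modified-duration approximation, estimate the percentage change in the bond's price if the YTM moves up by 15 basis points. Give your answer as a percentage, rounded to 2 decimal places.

-0.51%

Periodic yield y = 0.0575. Modified duration first:
  t   CF        PV=CF/(1+0.0575)^t    t·PV
  1         8.75         8.2742         8.2742
  2         8.75         7.8243        15.6487
  3         8.75         7.3989        22.1967
  4       108.75        86.9576       347.8306
  Σ                    110.4551       393.9502
P = 110.4551; D_Mac = 3.56661 yrs; D_mod = 3.56661/(1+0.0575) = 3.37268 yrs.
ΔP/P ≈ -D_mod · Δy = -3.37268 × (+0.0015) = -0.005059 = -0.5059%.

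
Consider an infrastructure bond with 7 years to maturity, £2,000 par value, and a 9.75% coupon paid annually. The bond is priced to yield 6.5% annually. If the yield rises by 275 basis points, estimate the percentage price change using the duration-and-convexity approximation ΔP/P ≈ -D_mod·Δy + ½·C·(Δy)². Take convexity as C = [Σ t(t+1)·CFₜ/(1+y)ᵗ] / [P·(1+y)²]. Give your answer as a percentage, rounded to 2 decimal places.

-12.92%

With y = 0.065:
  t   CF        PV=CF/(1+0.065)^t    t·PV        t(t+1)·PV
  1       195.00       183.0986       183.0986         366.1972
  2       195.00       171.9236       343.8471       1,031.5414
  3       195.00       161.4306       484.2917       1,937.1669
  4       195.00       151.5780       606.3120       3,031.5601
  5       195.00       142.3268       711.6338       4,269.8029
  6       195.00       133.6402       801.8409       5,612.8864
  7     2,195.00     1,412.4961     9,887.4730      79,099.7839
  Σ                  2,356.4938    13,018.4972      95,348.9387
P = 2,356.4938; D_Mac = 5.52452 yrs; D_mod = 5.18734 yrs; C = 35.67388.
Duration effect: -5.18734 × (+0.0275) = -0.142652
Convexity effect: 0.5 × 35.67388 × (0.0275)² = +0.0134892
ΔP/P ≈ -0.142652 + 0.0134892 = -0.129163 = -12.9163%.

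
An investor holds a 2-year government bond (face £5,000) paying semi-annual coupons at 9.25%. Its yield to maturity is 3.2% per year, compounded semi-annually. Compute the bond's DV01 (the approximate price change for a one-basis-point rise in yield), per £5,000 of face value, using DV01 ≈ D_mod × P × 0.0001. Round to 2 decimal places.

Periodic yield y = 0.016.
  t   CF        PV=CF/(1+0.016)^t    t·PV
  1       231.25       227.6083       227.6083
  2       231.25       224.0239       448.0478
  3       231.25       220.4960       661.4879
  4     5,231.25     4,909.4252    19,637.7006
  Σ                  5,581.5533    20,974.8445
P = 5,581.5533; D_Mac = 3.75789 half-year periods = 1.87894 yrs; D_mod = 1.84935 yrs.
DV01 ≈ 1.84935 × 5,581.5533 × 0.0001 = 1.032227.

£1.03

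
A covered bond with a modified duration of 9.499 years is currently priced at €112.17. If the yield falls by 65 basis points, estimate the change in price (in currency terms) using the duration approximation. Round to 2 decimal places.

Duration approximation: ΔP/P ≈ -D_mod · Δy = -9.499 × (-0.0065) = +0.0617435.
ΔP ≈ 112.17 × (+0.0617435) = +6.925768395.

+€6.93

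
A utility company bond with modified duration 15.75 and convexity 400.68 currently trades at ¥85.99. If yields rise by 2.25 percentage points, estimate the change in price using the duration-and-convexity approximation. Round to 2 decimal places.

-¥21.75

Duration effect: -D_mod·Δy = -15.75 × (+0.0225) = -0.354375
Convexity effect: ½·C·(Δy)² = 0.5 × 400.68 × (0.0225)² = +0.101422125
ΔP/P ≈ -0.354375 + 0.101422125 = -0.252952875
ΔP ≈ 85.99 × (-0.252952875) = -21.75141772125.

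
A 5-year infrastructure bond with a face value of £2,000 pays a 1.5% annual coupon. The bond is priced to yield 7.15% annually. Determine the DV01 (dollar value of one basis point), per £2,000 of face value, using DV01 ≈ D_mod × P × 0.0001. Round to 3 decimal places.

£0.693

Periodic yield y = 0.0715.
  t   CF        PV=CF/(1+0.0715)^t    t·PV
  1        30.00        27.9981        27.9981
  2        30.00        26.1298        52.2597
  3        30.00        24.3862        73.1587
  4        30.00        22.7590        91.0359
  5     2,030.00     1,437.2594     7,186.2971
  Σ                  1,538.5326     7,430.7495
P = 1,538.5326; D_Mac = 4.82976 yrs; D_mod = 4.50748 yrs.
DV01 ≈ 4.50748 × 1,538.5326 × 0.0001 = 0.693490.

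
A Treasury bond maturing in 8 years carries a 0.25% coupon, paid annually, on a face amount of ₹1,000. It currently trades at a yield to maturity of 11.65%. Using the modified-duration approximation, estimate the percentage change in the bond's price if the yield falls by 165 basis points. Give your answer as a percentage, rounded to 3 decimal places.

Periodic yield y = 0.1165. Modified duration first:
  t   CF        PV=CF/(1+0.1165)^t    t·PV
  1         2.50         2.2391         2.2391
  2         2.50         2.0055         4.0110
  3         2.50         1.7962         5.3887
  4         2.50         1.6088         6.4352
  5         2.50         1.4409         7.2047
  6         2.50         1.2906         7.7435
  7         2.50         1.1559         8.0915
  8     1,002.50       415.1591     3,321.2728
  Σ                    426.6962     3,362.3866
P = 426.6962; D_Mac = 7.88005 yrs; D_mod = 7.88005/(1+0.1165) = 7.05781 yrs.
ΔP/P ≈ -D_mod · Δy = -7.05781 × (-0.0165) = +0.116454 = +11.6454%.

+11.645%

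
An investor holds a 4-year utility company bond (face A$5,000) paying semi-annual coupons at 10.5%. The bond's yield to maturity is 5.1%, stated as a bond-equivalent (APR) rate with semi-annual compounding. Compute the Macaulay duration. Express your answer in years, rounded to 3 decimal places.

3.428 years

Periodic yield y = 0.0255. Discount each cash flow and weight by its period:
  t   CF        PV=CF/(1+0.0255)^t    t·PV
  1       262.50       255.9727       255.9727
  2       262.50       249.6077       499.2154
  3       262.50       243.4010       730.2029
  4       262.50       237.3486       949.3943
  5       262.50       231.4467     1,157.2335
  6       262.50       225.6916     1,354.1494
  7       262.50       220.0795     1,540.5567
  8     5,262.50     4,302.3604    34,418.8835
  Σ                  5,965.9082    40,905.6084
Price P = Σ PV = 5,965.9082.
Macaulay duration = Σ(t·PV) / P = 40,905.6084 / 5,965.9082 = 6.85656 half-year periods.
In years: 6.85656 / 2 = 3.42828 years.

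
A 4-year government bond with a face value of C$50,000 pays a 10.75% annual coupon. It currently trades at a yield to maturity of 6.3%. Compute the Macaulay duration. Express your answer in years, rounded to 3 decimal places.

Periodic yield y = 0.063. Discount each cash flow and weight by its year:
  t   CF        PV=CF/(1+0.063)^t    t·PV
  1     5,375.00     5,056.4440     5,056.4440
  2     5,375.00     4,756.7677     9,513.5353
  3     5,375.00     4,474.8520    13,424.5560
  4    55,375.00    43,369.1271   173,476.5084
  Σ                 57,657.1908   201,471.0437
Price P = Σ PV = 57,657.1908.
Macaulay duration = Σ(t·PV) / P = 201,471.0437 / 57,657.1908 = 3.49429 years.

3.494 years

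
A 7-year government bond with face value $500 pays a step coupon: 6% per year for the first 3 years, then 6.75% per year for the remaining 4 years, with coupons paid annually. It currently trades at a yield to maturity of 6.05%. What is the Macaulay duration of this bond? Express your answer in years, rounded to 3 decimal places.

Periodic yield y = 0.0605. Discount each cash flow and weight by its year:
  t   CF        PV=CF/(1+0.0605)^t    t·PV
  1        30.00        28.2885        28.2885
  2        30.00        26.6747        53.3494
  3        30.00        25.1530        75.4589
  4        33.75        26.6828       106.7311
  5        33.75        25.1606       125.8028
  6        33.75        23.7252       142.3512
  7       533.75       353.8044     2,476.6305
  Σ                    509.4891     3,008.6125
Price P = Σ PV = 509.4891.
Macaulay duration = Σ(t·PV) / P = 3,008.6125 / 509.4891 = 5.90516 years.

5.905 years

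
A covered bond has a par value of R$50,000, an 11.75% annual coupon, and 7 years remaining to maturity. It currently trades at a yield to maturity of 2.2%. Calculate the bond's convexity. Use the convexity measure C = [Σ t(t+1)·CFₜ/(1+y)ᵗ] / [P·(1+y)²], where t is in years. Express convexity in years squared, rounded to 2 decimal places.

With y = 0.022:
  t   CF        PV=CF/(1+0.022)^t    t·PV        t(t+1)·PV
  1     5,875.00     5,748.5323     5,748.5323      11,497.0646
  2     5,875.00     5,624.7870    11,249.5740      33,748.7219
  3     5,875.00     5,503.7055    16,511.1164      66,044.4655
  4     5,875.00     5,385.2304    21,540.9216     107,704.6078
  5     5,875.00     5,269.3057    26,346.5283     158,079.1699
  6     5,875.00     5,155.8764    30,935.2583     216,546.8081
  7    55,875.00    47,980.1129   335,860.7903   2,686,886.3224
  Σ                 80,667.5501   448,192.7211   3,280,507.1600
P = 80,667.5501.
Convexity = Σ t(t+1)·PV / [P·(1+y)²] = 3,280,507.1600 / (80,667.5501 × 1.044484) = 38.93501.

38.94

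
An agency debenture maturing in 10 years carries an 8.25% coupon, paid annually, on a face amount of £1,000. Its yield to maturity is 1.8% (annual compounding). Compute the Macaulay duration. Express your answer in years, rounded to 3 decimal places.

7.805 years

Periodic yield y = 0.018. Discount each cash flow and weight by its year:
  t   CF        PV=CF/(1+0.018)^t    t·PV
  1        82.50        81.0413        81.0413
  2        82.50        79.6083       159.2166
  3        82.50        78.2007       234.6021
  4        82.50        76.8180       307.2719
  5        82.50        75.4597       377.2985
  6        82.50        74.1254       444.7526
  7        82.50        72.8148       509.7034
  8        82.50        71.5273       572.2183
  9        82.50        70.2626       632.3630
  10    1,082.50       905.6286     9,056.2859
  Σ                  1,585.4866    12,374.7536
Price P = Σ PV = 1,585.4866.
Macaulay duration = Σ(t·PV) / P = 12,374.7536 / 1,585.4866 = 7.80502 years.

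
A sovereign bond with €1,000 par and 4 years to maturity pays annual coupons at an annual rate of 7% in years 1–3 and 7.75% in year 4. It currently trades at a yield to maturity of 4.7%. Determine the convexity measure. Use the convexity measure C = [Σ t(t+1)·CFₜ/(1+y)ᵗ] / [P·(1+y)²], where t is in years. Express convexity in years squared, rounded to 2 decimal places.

With y = 0.047:
  t   CF        PV=CF/(1+0.047)^t    t·PV        t(t+1)·PV
  1        70.00        66.8577        66.8577         133.7154
  2        70.00        63.8564       127.7129         383.1386
  3        70.00        60.9899       182.9697         731.8789
  4     1,077.50       896.6657     3,586.6628      17,933.3138
  Σ                  1,088.3697     3,964.2031      19,182.0467
P = 1,088.3697.
Convexity = Σ t(t+1)·PV / [P·(1+y)²] = 19,182.0467 / (1,088.3697 × 1.096209) = 16.07774.

16.08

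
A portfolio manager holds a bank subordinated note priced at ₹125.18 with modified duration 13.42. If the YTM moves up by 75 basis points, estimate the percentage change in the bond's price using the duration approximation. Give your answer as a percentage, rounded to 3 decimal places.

Duration approximation: ΔP/P ≈ -D_mod · Δy = -13.42 × (+0.0075) = -0.100650.
As a percentage: -10.0650%.

-10.065%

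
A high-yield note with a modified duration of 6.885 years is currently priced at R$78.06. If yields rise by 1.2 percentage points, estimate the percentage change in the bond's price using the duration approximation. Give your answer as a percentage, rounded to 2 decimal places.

Duration approximation: ΔP/P ≈ -D_mod · Δy = -6.885 × (+0.012) = -0.082620.
As a percentage: -8.2620%.

-8.26%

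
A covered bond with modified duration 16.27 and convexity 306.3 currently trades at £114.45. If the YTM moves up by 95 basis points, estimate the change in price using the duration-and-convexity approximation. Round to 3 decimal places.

-£16.108

Duration effect: -D_mod·Δy = -16.27 × (+0.0095) = -0.154565
Convexity effect: ½·C·(Δy)² = 0.5 × 306.3 × (0.0095)² = +0.0138217875
ΔP/P ≈ -0.154565 + 0.0138217875 = -0.1407432125
ΔP ≈ 114.45 × (-0.1407432125) = -16.108060670625.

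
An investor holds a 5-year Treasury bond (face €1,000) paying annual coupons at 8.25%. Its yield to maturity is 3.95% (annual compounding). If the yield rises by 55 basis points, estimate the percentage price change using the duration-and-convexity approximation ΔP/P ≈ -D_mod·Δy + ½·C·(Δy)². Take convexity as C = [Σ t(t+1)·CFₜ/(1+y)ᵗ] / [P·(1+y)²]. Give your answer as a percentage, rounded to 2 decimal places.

-2.27%

With y = 0.0395:
  t   CF        PV=CF/(1+0.0395)^t    t·PV        t(t+1)·PV
  1        82.50        79.3651        79.3651         158.7302
  2        82.50        76.3493       152.6986         458.0957
  3        82.50        73.4481       220.3443         881.3770
  4        82.50        70.6571       282.6285       1,413.1425
  5     1,082.50       891.8780     4,459.3899      26,756.3391
  Σ                  1,191.6975     5,194.4263      29,667.6845
P = 1,191.6975; D_Mac = 4.35885 yrs; D_mod = 4.19321 yrs; C = 23.03927.
Duration effect: -4.19321 × (+0.0055) = -0.023063
Convexity effect: 0.5 × 23.03927 × (0.0055)² = +0.0003485
ΔP/P ≈ -0.023063 + 0.0003485 = -0.022714 = -2.2714%.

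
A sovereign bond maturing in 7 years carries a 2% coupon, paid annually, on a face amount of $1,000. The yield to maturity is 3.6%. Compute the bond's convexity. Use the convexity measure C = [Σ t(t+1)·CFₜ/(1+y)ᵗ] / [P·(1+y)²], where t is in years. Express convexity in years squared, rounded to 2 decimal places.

47.99

With y = 0.036:
  t   CF        PV=CF/(1+0.036)^t    t·PV        t(t+1)·PV
  1        20.00        19.3050        19.3050          38.6100
  2        20.00        18.6342        37.2684         111.8051
  3        20.00        17.9867        53.9600         215.8400
  4        20.00        17.3616        69.4466         347.2330
  5        20.00        16.7583        83.7917         502.7505
  6        20.00        16.1760        97.0561         679.3925
  7     1,020.00       796.3095     5,574.1663      44,593.3307
  Σ                    902.5314     5,934.9941      46,488.9618
P = 902.5314.
Convexity = Σ t(t+1)·PV / [P·(1+y)²] = 46,488.9618 / (902.5314 × 1.073296) = 47.99191.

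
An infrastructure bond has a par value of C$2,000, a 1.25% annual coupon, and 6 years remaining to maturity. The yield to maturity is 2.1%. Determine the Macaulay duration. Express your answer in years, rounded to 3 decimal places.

5.812 years

Periodic yield y = 0.021. Discount each cash flow and weight by its year:
  t   CF        PV=CF/(1+0.021)^t    t·PV
  1        25.00        24.4858        24.4858
  2        25.00        23.9822        47.9643
  3        25.00        23.4889        70.4667
  4        25.00        23.0058        92.0231
  5        25.00        22.5326       112.6630
  6     2,025.00     1,787.6009    10,725.6057
  Σ                  1,905.0962    11,073.2087
Price P = Σ PV = 1,905.0962.
Macaulay duration = Σ(t·PV) / P = 11,073.2087 / 1,905.0962 = 5.81241 years.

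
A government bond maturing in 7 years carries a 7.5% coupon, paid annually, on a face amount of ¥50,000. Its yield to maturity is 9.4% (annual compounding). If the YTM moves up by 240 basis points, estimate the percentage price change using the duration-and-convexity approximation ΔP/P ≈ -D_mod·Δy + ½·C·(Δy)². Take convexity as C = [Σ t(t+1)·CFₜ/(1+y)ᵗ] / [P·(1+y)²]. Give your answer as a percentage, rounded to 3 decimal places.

-11.328%

With y = 0.094:
  t   CF        PV=CF/(1+0.094)^t    t·PV        t(t+1)·PV
  1     3,750.00     3,427.7879     3,427.7879       6,855.5759
  2     3,750.00     3,133.2614     6,266.5227      18,799.5682
  3     3,750.00     2,864.0415     8,592.1244      34,368.4976
  4     3,750.00     2,617.9538    10,471.8152      52,359.0762
  5     3,750.00     2,393.0108    11,965.0540      71,790.3238
  6     3,750.00     2,187.3956    13,124.3736      91,870.6155
  7    53,750.00    28,658.7481   200,611.2364   1,604,889.8914
  Σ                 45,282.1990   254,458.9144   1,880,933.5487
P = 45,282.1990; D_Mac = 5.61940 yrs; D_mod = 5.13657 yrs; C = 34.70654.
Duration effect: -5.13657 × (+0.024) = -0.123278
Convexity effect: 0.5 × 34.70654 × (0.024)² = +0.0099955
ΔP/P ≈ -0.123278 + 0.0099955 = -0.113282 = -11.3282%.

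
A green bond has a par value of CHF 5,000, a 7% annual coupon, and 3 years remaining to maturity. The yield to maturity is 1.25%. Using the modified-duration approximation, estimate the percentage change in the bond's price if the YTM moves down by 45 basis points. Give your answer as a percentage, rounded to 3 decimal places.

+1.255%

Periodic yield y = 0.0125. Modified duration first:
  t   CF        PV=CF/(1+0.0125)^t    t·PV
  1       350.00       345.6790       345.6790
  2       350.00       341.4114       682.8227
  3     5,350.00     5,154.2881    15,462.8642
  Σ                  5,841.3784    16,491.3659
P = 5,841.3784; D_Mac = 2.82320 yrs; D_mod = 2.82320/(1+0.0125) = 2.78834 yrs.
ΔP/P ≈ -D_mod · Δy = -2.78834 × (-0.0045) = +0.012548 = +1.2548%.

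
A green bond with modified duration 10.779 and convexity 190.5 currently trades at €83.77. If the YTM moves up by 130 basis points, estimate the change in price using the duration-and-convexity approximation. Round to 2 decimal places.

Duration effect: -D_mod·Δy = -10.779 × (+0.013) = -0.140127
Convexity effect: ½·C·(Δy)² = 0.5 × 190.5 × (0.013)² = +0.01609725
ΔP/P ≈ -0.140127 + 0.01609725 = -0.12402975
ΔP ≈ 83.77 × (-0.12402975) = -10.3899721575.

-€10.39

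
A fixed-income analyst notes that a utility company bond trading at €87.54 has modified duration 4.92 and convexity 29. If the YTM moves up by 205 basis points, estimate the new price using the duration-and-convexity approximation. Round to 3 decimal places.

€79.244

Duration effect: -D_mod·Δy = -4.92 × (+0.0205) = -0.100860
Convexity effect: ½·C·(Δy)² = 0.5 × 29 × (0.0205)² = +0.006093625
ΔP/P ≈ -0.100860 + 0.006093625 = -0.094766375
New price ≈ 87.54 × (1 - 0.094766375) = 79.2441515325.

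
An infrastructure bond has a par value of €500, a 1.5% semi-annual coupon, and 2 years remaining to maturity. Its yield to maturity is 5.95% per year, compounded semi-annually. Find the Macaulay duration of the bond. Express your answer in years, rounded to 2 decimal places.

Periodic yield y = 0.02975. Discount each cash flow and weight by its period:
  t   CF        PV=CF/(1+0.02975)^t    t·PV
  1         3.75         3.6417         3.6417
  2         3.75         3.5365         7.0729
  3         3.75         3.4343        10.3028
  4       503.75       448.0102     1,792.0406
  Σ                    458.6225     1,813.0580
Price P = Σ PV = 458.6225.
Macaulay duration = Σ(t·PV) / P = 1,813.0580 / 458.6225 = 3.95327 half-year periods.
In years: 3.95327 / 2 = 1.97663 years.

1.98 years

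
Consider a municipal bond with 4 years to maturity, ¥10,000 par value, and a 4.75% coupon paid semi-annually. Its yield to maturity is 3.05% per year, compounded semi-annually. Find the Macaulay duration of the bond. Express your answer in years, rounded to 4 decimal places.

Periodic yield y = 0.01525. Discount each cash flow and weight by its period:
  t   CF        PV=CF/(1+0.01525)^t    t·PV
  1       237.50       233.9325       233.9325
  2       237.50       230.4186       460.8373
  3       237.50       226.9575       680.8726
  4       237.50       223.5484       894.1937
  5       237.50       220.1905     1,100.9526
  6       237.50       216.8831     1,301.2983
  7       237.50       213.6253     1,495.3769
  8    10,237.50     9,070.0552    72,560.4415
  Σ                 10,635.6112    78,727.9055
Price P = Σ PV = 10,635.6112.
Macaulay duration = Σ(t·PV) / P = 78,727.9055 / 10,635.6112 = 7.40229 half-year periods.
In years: 7.40229 / 2 = 3.70115 years.

3.7011 years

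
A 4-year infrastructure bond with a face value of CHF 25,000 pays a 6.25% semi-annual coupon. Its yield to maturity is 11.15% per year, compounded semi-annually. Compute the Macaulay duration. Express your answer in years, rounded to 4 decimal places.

Periodic yield y = 0.05575. Discount each cash flow and weight by its period:
  t   CF        PV=CF/(1+0.05575)^t    t·PV
  1       781.25       739.9953       739.9953
  2       781.25       700.9190     1,401.8381
  3       781.25       663.9063     1,991.7188
  4       781.25       628.8480     2,515.3919
  5       781.25       595.6410     2,978.2050
  6       781.25       564.1875     3,385.1252
  7       781.25       534.3950     3,740.7651
  8    25,781.25    16,703.7988   133,630.3902
  Σ                 21,131.6908   150,383.4295
Price P = Σ PV = 21,131.6908.
Macaulay duration = Σ(t·PV) / P = 150,383.4295 / 21,131.6908 = 7.11649 half-year periods.
In years: 7.11649 / 2 = 3.55824 years.

3.5582 years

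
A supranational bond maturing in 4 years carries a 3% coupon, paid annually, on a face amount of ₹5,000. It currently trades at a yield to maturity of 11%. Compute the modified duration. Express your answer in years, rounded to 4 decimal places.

Periodic yield y = 0.11. First find Macaulay duration:
  t   CF        PV=CF/(1+0.11)^t    t·PV
  1       150.00       135.1351       135.1351
  2       150.00       121.7434       243.4867
  3       150.00       109.6787       329.0361
  4     5,150.00     3,392.4645    13,569.8581
  Σ                  3,759.0217    14,277.5161
P = 3,759.0217; Macaulay duration = 14,277.5161 / 3,759.0217 = 3.79820 years.
Modified duration = D_Mac / (1 + y) = 3.79820 / 1.11 = 3.42180 years.

3.4218 years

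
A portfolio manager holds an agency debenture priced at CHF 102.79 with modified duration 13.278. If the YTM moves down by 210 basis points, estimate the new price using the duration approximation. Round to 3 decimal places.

Duration approximation: ΔP/P ≈ -D_mod · Δy = -13.278 × (-0.021) = +0.278838.
New price ≈ 102.79 × (1 + 0.278838) = 131.45175802.

CHF 131.452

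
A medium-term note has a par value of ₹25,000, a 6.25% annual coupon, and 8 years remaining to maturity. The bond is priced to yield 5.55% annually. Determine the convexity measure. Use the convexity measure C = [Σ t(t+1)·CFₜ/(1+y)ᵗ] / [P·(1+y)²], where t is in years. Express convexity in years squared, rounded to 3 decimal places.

With y = 0.0555:
  t   CF        PV=CF/(1+0.0555)^t    t·PV        t(t+1)·PV
  1     1,562.50     1,480.3411     1,480.3411       2,960.6821
  2     1,562.50     1,402.5022     2,805.0044       8,415.0132
  3     1,562.50     1,328.7562     3,986.2687      15,945.0747
  4     1,562.50     1,258.8879     5,035.5518      25,177.7589
  5     1,562.50     1,192.6935     5,963.4673      35,780.8038
  6     1,562.50     1,129.9796     6,779.8776      47,459.1429
  7     1,562.50     1,070.5633     7,493.9433      59,951.5464
  8    26,562.50    17,242.6116   137,940.8930   1,241,468.0371
  Σ                 26,106.3355   171,485.3471   1,437,158.0592
P = 26,106.3355.
Convexity = Σ t(t+1)·PV / [P·(1+y)²] = 1,437,158.0592 / (26,106.3355 × 1.114080) = 49.41311.

49.413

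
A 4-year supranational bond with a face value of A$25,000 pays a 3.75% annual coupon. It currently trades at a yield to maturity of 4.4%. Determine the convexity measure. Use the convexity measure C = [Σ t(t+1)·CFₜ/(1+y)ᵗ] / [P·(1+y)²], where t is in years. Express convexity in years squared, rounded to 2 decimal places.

With y = 0.044:
  t   CF        PV=CF/(1+0.044)^t    t·PV        t(t+1)·PV
  1       937.50       897.9885       897.9885       1,795.9770
  2       937.50       860.1422     1,720.2845       5,160.8535
  3       937.50       823.8910     2,471.6731       9,886.6925
  4    25,937.50    21,833.6387    87,334.5548     436,672.7740
  Σ                 24,415.6605    92,424.5009     453,516.2970
P = 24,415.6605.
Convexity = Σ t(t+1)·PV / [P·(1+y)²] = 453,516.2970 / (24,415.6605 × 1.089936) = 17.04211.

17.04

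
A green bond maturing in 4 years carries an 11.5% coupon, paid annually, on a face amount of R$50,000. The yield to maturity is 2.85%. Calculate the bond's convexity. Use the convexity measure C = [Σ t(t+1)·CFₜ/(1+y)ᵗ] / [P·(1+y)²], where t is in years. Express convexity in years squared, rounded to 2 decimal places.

15.78

With y = 0.0285:
  t   CF        PV=CF/(1+0.0285)^t    t·PV        t(t+1)·PV
  1     5,750.00     5,590.6660     5,590.6660      11,181.3320
  2     5,750.00     5,435.7472    10,871.4944      32,614.4833
  3     5,750.00     5,285.1213    15,855.3638      63,421.4552
  4    55,750.00    49,822.7491   199,290.9966     996,454.9829
  Σ                 66,134.2837   231,608.5208   1,103,672.2535
P = 66,134.2837.
Convexity = Σ t(t+1)·PV / [P·(1+y)²] = 1,103,672.2535 / (66,134.2837 × 1.057812) = 15.77629.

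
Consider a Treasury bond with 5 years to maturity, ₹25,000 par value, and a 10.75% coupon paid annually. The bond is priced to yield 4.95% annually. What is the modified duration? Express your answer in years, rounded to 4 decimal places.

4.0202 years

Periodic yield y = 0.0495. First find Macaulay duration:
  t   CF        PV=CF/(1+0.0495)^t    t·PV
  1     2,687.50     2,560.7432     2,560.7432
  2     2,687.50     2,439.9649     4,879.9299
  3     2,687.50     2,324.8832     6,974.6497
  4     2,687.50     2,215.2294     8,860.9175
  5    27,687.50    21,745.6067   108,728.0335
  Σ                 31,286.4275   132,004.2738
P = 31,286.4275; Macaulay duration = 132,004.2738 / 31,286.4275 = 4.21922 years.
Modified duration = D_Mac / (1 + y) = 4.21922 / 1.0495 = 4.02022 years.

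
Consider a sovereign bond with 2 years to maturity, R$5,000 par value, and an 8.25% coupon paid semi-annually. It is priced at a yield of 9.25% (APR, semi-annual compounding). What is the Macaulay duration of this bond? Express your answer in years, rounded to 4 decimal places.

Periodic yield y = 0.04625. Discount each cash flow and weight by its period:
  t   CF        PV=CF/(1+0.04625)^t    t·PV
  1       206.25       197.1326       197.1326
  2       206.25       188.4183       376.8365
  3       206.25       180.0891       540.2674
  4     5,206.25     4,344.9335    17,379.7340
  Σ                  4,910.5735    18,493.9706
Price P = Σ PV = 4,910.5735.
Macaulay duration = Σ(t·PV) / P = 18,493.9706 / 4,910.5735 = 3.76615 half-year periods.
In years: 3.76615 / 2 = 1.88308 years.

1.8831 years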